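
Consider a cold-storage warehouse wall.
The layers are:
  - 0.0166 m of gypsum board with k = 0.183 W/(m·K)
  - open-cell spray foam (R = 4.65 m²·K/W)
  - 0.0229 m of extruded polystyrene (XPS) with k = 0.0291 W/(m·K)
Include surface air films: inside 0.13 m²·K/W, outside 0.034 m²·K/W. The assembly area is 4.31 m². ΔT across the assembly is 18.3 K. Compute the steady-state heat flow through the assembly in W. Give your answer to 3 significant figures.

0.0166/0.183 = 0.09071
0.0229/0.0291 = 0.7869
R_total = 0.13 + 0.09071 + 4.65 + 0.7869 + 0.034 = 5.692 m²·K/W
Q = A·ΔT/R = 4.31 × 18.3 / 5.692 = 13.86 W

13.9 W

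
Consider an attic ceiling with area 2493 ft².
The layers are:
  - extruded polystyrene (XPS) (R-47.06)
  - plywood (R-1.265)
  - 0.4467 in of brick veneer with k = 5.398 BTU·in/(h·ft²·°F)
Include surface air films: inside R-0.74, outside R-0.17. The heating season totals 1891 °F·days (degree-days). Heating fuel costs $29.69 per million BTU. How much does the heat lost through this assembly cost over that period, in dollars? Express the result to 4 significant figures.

68.11 dollars

0.4467/5.398 = 0.082753
R_total = 0.74 + 47.06 + 1.265 + 0.082753 + 0.17 = 49.318 ft²·°F·h/BTU
E = A × HDD × 24 / R = 2493 × 1891 × 24 / 49.318 = 2294100 BTU
Cost = 2294100/10⁶ × 29.69 = $68.113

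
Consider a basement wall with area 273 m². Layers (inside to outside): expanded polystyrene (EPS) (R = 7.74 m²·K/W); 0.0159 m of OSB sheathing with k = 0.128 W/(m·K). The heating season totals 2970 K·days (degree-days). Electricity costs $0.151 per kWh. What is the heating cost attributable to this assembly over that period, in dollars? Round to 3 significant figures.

0.0159/0.128 = 0.1242
R_total = 7.74 + 0.1242 = 7.864 m²·K/W
E = A × HDD × 24 / R / 1000 = 273 × 2970 × 24 / 7.864 / 1000 = 2474 kWh
Cost = 2474 × 0.151 = $373.6

374 dollars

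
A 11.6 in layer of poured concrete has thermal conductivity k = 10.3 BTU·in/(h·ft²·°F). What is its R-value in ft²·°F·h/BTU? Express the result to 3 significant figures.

R = L/k = 11.6/10.3 = 1.126 ft²·°F·h/BTU

1.13 ft²·°F·h/BTU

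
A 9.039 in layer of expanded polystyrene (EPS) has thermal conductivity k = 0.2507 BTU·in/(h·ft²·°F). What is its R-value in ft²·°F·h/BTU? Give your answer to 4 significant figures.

36.06 ft²·°F·h/BTU

R = L/k = 9.039/0.2507 = 36.055 ft²·°F·h/BTU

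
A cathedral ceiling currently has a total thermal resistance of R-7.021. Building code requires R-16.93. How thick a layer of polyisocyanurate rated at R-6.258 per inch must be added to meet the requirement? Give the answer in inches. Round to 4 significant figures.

1.583 in

ΔR = 16.93 − 7.021 = 9.909 ft²·°F·h/BTU
L = ΔR / (R/in) = 9.909/6.258 = 1.5834 in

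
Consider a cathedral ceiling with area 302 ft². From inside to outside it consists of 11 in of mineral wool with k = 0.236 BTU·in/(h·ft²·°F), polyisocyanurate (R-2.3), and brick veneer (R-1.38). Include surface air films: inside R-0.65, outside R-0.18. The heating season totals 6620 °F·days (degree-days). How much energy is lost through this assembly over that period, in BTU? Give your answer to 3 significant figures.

939000 BTU

11/0.236 = 46.61
R_total = 0.65 + 46.61 + 2.3 + 1.38 + 0.18 = 51.12 ft²·°F·h/BTU
E = A × HDD × 24 / R = 302 × 6620 × 24 / 51.12 = 938600 BTU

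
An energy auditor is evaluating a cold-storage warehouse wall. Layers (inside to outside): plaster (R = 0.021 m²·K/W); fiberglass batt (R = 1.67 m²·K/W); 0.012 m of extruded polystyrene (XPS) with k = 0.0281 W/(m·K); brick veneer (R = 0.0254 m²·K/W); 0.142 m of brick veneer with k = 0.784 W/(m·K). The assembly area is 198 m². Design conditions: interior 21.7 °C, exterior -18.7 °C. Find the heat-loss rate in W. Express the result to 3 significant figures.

0.012/0.0281 = 0.427
0.142/0.784 = 0.1811
R_total = 0.021 + 1.67 + 0.427 + 0.0254 + 0.1811 = 2.325 m²·K/W
Q = A·ΔT/R = 198 × (21.7 − (-18.7)) / 2.325 = 3441 W

3440 W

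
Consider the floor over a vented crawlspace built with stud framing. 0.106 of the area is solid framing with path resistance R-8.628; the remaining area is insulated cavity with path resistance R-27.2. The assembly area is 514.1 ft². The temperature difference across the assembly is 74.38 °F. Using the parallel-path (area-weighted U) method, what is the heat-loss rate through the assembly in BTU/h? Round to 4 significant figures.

1727 BTU/h

U_eff = 0.894/27.2 + 0.106/8.628 = 0.032868 + 0.012286 = 0.045153
R_eff = 1/U_eff = 22.147 ft²·°F·h/BTU
Q = 514.1 × 74.38 / 22.147 = 1726.6 BTU/h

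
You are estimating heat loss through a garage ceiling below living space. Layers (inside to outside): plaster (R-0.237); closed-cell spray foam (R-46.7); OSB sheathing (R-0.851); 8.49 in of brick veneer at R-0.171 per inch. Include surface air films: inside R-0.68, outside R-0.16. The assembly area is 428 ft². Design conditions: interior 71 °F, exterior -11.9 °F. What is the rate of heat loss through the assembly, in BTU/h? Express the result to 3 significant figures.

708 BTU/h

8.49 × 0.171 = 1.452
R_total = 0.68 + 0.237 + 46.7 + 0.851 + 1.452 + 0.16 = 50.08 ft²·°F·h/BTU
Q = A·ΔT/R = 428 × (71 − (-11.9)) / 50.08 = 708.5 BTU/h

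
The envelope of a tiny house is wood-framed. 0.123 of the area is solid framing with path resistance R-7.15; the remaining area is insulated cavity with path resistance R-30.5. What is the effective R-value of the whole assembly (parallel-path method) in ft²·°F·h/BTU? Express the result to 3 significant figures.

U_eff = 0.877/30.5 + 0.123/7.15 = 0.02875 + 0.0172 = 0.04596
R_eff = 1/U_eff = 21.76 ft²·°F·h/BTU

21.8 ft²·°F·h/BTU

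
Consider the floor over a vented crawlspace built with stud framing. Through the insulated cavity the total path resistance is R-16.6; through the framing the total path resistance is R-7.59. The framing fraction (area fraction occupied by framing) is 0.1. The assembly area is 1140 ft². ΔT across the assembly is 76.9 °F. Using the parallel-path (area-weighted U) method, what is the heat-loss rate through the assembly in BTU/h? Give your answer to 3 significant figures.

5910 BTU/h

U_eff = 0.9/16.6 + 0.1/7.59 = 0.05422 + 0.01318 = 0.06739
R_eff = 1/U_eff = 14.84 ft²·°F·h/BTU
Q = 1140 × 76.9 / 14.84 = 5908 BTU/h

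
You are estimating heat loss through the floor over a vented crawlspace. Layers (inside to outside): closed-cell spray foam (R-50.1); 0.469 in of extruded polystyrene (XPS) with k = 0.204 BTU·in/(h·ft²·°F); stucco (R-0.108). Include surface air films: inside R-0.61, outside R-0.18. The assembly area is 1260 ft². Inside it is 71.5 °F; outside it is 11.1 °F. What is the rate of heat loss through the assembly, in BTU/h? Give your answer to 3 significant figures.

1430 BTU/h

0.469/0.204 = 2.299
R_total = 0.61 + 50.1 + 2.299 + 0.108 + 0.18 = 53.3 ft²·°F·h/BTU
Q = A·ΔT/R = 1260 × (71.5 − 11.1) / 53.3 = 1428 BTU/h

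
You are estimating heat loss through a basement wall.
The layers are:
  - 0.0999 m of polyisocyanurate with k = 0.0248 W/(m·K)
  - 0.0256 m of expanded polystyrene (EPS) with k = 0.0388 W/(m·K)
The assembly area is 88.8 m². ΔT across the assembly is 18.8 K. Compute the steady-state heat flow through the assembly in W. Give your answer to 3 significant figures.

0.0999/0.0248 = 4.028
0.0256/0.0388 = 0.6598
R_total = 4.028 + 0.6598 = 4.688 m²·K/W
Q = A·ΔT/R = 88.8 × 18.8 / 4.688 = 356.1 W

356 W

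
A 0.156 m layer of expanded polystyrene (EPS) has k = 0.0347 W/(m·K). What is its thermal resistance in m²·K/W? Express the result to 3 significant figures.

4.50 m²·K/W

R = L/k = 0.156/0.0347 = 4.496 m²·K/W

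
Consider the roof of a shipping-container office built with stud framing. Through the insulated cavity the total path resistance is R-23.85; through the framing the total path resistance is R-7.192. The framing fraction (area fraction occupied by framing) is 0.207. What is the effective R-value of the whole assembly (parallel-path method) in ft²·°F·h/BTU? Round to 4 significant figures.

U_eff = 0.793/23.85 + 0.207/7.192 = 0.033249 + 0.028782 = 0.062031
R_eff = 1/U_eff = 16.121 ft²·°F·h/BTU

16.12 ft²·°F·h/BTU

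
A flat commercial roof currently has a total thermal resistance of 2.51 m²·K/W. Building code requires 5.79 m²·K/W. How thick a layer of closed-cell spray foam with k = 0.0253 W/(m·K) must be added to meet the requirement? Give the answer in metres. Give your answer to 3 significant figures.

0.0830 m

ΔR = 5.79 − 2.51 = 3.28 m²·K/W
L = ΔR × k = 3.28 × 0.0253 = 0.08298 m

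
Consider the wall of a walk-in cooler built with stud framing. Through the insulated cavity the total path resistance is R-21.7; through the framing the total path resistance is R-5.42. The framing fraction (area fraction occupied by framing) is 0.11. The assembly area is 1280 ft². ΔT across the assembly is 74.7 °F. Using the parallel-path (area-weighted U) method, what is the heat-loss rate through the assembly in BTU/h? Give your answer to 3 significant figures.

5860 BTU/h

U_eff = 0.89/21.7 + 0.11/5.42 = 0.04101 + 0.0203 = 0.06131
R_eff = 1/U_eff = 16.31 ft²·°F·h/BTU
Q = 1280 × 74.7 / 16.31 = 5862 BTU/h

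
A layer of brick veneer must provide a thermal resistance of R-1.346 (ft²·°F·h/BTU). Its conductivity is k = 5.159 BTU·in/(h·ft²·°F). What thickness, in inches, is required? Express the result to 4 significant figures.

6.944 in

L = R × k = 1.346 × 5.159 = 6.944 in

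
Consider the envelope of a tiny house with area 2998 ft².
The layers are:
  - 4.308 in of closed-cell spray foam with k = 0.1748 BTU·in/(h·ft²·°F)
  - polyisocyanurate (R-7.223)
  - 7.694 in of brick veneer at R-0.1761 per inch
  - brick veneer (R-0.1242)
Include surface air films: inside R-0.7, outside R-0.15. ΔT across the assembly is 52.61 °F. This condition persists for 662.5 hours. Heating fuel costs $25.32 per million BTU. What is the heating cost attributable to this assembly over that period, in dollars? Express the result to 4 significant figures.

4.308/0.1748 = 24.645
7.694 × 0.1761 = 1.3549
R_total = 0.7 + 24.645 + 7.223 + 1.3549 + 0.1242 + 0.15 = 34.197 ft²·°F·h/BTU
Q = 2998 × 52.61 / 34.197 = 4612.2 BTU/h
E = 4612.2 × 662.5 = 3055600 BTU
Cost = 3055600/10⁶ × 25.32 = $77.367

77.37 dollars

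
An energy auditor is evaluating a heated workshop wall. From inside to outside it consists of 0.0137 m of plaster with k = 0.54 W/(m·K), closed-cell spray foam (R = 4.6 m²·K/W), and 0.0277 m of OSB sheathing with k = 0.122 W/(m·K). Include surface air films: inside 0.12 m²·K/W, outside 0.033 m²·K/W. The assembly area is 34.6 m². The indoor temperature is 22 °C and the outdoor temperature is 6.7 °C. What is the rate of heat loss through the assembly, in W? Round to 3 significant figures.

106 W

0.0137/0.54 = 0.02537
0.0277/0.122 = 0.227
R_total = 0.12 + 0.02537 + 4.6 + 0.227 + 0.033 = 5.005 m²·K/W
Q = A·ΔT/R = 34.6 × (22 − 6.7) / 5.005 = 105.8 W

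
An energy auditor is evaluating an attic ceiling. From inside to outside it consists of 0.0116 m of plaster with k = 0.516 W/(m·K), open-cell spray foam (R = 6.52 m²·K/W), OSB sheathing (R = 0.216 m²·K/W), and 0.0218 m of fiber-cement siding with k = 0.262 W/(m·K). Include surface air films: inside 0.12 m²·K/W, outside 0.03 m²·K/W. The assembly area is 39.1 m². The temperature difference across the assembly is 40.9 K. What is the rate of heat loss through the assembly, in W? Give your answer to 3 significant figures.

229 W

0.0116/0.516 = 0.02248
0.0218/0.262 = 0.08321
R_total = 0.12 + 0.02248 + 6.52 + 0.216 + 0.08321 + 0.03 = 6.992 m²·K/W
Q = A·ΔT/R = 39.1 × 40.9 / 6.992 = 228.7 W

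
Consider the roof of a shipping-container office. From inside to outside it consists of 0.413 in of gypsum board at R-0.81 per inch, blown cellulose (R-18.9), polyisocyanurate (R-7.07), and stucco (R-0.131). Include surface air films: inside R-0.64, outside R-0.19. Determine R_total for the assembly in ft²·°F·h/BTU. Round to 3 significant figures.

27.3 ft²·°F·h/BTU

0.413 × 0.81 = 0.3345
R_total = 0.64 + 0.3345 + 18.9 + 7.07 + 0.131 + 0.19 = 27.27 ft²·°F·h/BTU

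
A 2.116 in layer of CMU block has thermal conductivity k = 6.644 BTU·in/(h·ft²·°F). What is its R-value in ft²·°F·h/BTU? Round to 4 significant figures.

0.3185 ft²·°F·h/BTU

R = L/k = 2.116/6.644 = 0.31848 ft²·°F·h/BTU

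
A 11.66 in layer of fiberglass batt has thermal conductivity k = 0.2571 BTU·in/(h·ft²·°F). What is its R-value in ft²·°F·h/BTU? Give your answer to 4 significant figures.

R = L/k = 11.66/0.2571 = 45.352 ft²·°F·h/BTU

45.35 ft²·°F·h/BTU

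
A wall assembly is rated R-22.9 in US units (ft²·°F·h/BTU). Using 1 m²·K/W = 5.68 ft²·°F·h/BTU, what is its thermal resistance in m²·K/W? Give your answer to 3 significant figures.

4.03 m²·K/W

R_SI = 22.9/5.68 = 4.032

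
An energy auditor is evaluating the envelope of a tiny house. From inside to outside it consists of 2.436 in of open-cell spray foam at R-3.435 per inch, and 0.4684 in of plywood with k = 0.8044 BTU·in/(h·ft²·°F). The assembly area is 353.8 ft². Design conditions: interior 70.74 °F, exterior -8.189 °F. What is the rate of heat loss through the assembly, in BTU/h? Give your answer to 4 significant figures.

3120 BTU/h

2.436 × 3.435 = 8.3677
0.4684/0.8044 = 0.5823
R_total = 8.3677 + 0.5823 = 8.95 ft²·°F·h/BTU
Q = A·ΔT/R = 353.8 × (70.74 − (-8.189)) / 8.95 = 3120.1 BTU/h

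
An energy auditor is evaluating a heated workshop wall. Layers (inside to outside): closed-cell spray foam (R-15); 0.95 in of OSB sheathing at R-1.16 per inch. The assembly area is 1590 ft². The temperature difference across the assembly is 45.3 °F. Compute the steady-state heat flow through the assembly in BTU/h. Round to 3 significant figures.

4470 BTU/h

0.95 × 1.16 = 1.102
R_total = 15 + 1.102 = 16.1 ft²·°F·h/BTU
Q = A·ΔT/R = 1590 × 45.3 / 16.1 = 4473 BTU/h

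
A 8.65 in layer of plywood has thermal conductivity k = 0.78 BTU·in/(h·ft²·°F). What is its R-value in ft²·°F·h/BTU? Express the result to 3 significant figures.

11.1 ft²·°F·h/BTU

R = L/k = 8.65/0.78 = 11.09 ft²·°F·h/BTU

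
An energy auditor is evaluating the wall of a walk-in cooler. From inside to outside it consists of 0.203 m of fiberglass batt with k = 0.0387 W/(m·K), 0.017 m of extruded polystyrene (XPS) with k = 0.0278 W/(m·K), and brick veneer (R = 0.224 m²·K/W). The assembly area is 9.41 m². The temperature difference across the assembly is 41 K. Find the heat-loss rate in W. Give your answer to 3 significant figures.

63.4 W

0.203/0.0387 = 5.245
0.017/0.0278 = 0.6115
R_total = 5.245 + 0.6115 + 0.224 = 6.081 m²·K/W
Q = A·ΔT/R = 9.41 × 41 / 6.081 = 63.45 W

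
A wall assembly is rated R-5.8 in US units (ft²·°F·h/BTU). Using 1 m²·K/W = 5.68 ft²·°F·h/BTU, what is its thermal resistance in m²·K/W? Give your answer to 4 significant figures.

R_SI = 5.8/5.68 = 1.0211

1.021 m²·K/W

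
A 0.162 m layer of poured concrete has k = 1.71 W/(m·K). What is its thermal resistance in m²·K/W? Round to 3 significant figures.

R = L/k = 0.162/1.71 = 0.09474 m²·K/W

0.0947 m²·K/W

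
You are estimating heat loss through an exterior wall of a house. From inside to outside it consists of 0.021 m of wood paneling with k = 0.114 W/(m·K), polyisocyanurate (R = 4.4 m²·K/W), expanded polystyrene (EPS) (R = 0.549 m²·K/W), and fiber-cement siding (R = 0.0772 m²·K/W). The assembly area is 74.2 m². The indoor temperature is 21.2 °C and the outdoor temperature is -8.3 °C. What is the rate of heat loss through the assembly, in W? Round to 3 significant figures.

0.021/0.114 = 0.1842
R_total = 0.1842 + 4.4 + 0.549 + 0.0772 = 5.21 m²·K/W
Q = A·ΔT/R = 74.2 × (21.2 − (-8.3)) / 5.21 = 420.1 W

420 W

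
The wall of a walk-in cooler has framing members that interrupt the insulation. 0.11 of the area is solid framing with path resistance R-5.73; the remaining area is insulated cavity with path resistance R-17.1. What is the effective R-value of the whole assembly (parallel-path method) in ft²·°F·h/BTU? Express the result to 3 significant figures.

U_eff = 0.89/17.1 + 0.11/5.73 = 0.05205 + 0.0192 = 0.07124
R_eff = 1/U_eff = 14.04 ft²·°F·h/BTU

14.0 ft²·°F·h/BTU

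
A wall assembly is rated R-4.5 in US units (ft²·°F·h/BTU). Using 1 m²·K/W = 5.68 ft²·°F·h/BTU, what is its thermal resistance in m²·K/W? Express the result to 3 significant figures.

0.792 m²·K/W

R_SI = 4.5/5.68 = 0.7923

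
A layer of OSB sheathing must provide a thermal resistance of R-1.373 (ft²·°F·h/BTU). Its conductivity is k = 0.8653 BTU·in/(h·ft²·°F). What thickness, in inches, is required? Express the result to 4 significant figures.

L = R × k = 1.373 × 0.8653 = 1.1881 in

1.188 in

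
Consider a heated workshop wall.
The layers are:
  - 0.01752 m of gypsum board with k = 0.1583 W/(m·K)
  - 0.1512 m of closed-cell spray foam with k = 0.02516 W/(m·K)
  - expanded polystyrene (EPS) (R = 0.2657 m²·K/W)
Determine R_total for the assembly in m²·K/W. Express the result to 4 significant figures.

6.386 m²·K/W

0.01752/0.1583 = 0.11068
0.1512/0.02516 = 6.0095
R_total = 0.11068 + 6.0095 + 0.2657 = 6.3859 m²·K/W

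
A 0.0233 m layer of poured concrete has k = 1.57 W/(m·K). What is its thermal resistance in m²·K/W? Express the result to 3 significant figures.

R = L/k = 0.0233/1.57 = 0.01484 m²·K/W

0.0148 m²·K/W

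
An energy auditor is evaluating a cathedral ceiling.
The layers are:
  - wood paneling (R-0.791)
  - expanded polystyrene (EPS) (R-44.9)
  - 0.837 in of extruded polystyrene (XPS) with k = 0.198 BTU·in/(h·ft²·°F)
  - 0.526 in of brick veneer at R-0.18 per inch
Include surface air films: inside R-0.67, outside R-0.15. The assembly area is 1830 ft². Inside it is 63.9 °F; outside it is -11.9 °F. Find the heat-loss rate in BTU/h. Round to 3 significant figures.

0.837/0.198 = 4.227
0.526 × 0.18 = 0.09468
R_total = 0.67 + 0.791 + 44.9 + 4.227 + 0.09468 + 0.15 = 50.83 ft²·°F·h/BTU
Q = A·ΔT/R = 1830 × (63.9 − (-11.9)) / 50.83 = 2729 BTU/h

2730 BTU/h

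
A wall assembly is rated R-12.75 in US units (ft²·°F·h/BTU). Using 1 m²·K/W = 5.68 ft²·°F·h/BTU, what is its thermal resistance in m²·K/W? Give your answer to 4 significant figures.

R_SI = 12.75/5.68 = 2.2447

2.245 m²·K/W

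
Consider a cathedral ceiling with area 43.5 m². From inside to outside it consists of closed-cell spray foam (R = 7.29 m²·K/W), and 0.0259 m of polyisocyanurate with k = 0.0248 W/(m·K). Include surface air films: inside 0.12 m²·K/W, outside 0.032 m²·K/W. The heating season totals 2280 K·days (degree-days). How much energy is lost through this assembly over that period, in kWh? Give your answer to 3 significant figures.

0.0259/0.0248 = 1.044
R_total = 0.12 + 7.29 + 1.044 + 0.032 = 8.486 m²·K/W
E = A × HDD × 24 / R / 1000 = 43.5 × 2280 × 24 / 8.486 / 1000 = 280.5 kWh

280 kWh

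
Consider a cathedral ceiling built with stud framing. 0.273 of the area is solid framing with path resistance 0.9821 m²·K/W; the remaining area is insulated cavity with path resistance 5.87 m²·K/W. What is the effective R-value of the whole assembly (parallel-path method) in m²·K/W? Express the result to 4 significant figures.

2.489 m²·K/W

U_eff = 0.727/5.87 + 0.273/0.9821 = 0.12385 + 0.27798 = 0.40183
R_eff = 1/U_eff = 2.4886 m²·K/W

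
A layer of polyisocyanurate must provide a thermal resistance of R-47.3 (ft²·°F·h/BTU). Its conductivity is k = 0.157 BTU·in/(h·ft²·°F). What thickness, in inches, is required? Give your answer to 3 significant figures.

7.43 in

L = R × k = 47.3 × 0.157 = 7.426 in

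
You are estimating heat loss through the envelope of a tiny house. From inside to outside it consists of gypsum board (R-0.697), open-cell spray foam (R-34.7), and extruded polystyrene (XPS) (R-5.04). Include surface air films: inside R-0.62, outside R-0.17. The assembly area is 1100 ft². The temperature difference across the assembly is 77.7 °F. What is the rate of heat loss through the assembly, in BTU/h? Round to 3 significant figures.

R_total = 0.62 + 0.697 + 34.7 + 5.04 + 0.17 = 41.23 ft²·°F·h/BTU
Q = A·ΔT/R = 1100 × 77.7 / 41.23 = 2073 BTU/h

2070 BTU/h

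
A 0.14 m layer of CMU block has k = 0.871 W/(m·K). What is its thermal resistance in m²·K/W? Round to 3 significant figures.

R = L/k = 0.14/0.871 = 0.1607 m²·K/W

0.161 m²·K/W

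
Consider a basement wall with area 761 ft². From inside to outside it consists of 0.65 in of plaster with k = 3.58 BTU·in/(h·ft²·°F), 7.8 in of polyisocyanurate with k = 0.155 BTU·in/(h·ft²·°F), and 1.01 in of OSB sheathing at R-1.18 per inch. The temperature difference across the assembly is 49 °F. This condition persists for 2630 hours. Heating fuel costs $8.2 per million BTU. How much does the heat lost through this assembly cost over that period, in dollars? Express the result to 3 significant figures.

0.65/3.58 = 0.1816
7.8/0.155 = 50.32
1.01 × 1.18 = 1.192
R_total = 0.1816 + 50.32 + 1.192 = 51.7 ft²·°F·h/BTU
Q = 761 × 49 / 51.7 = 721.3 BTU/h
E = 721.3 × 2630 = 1897000 BTU
Cost = 1897000/10⁶ × 8.2 = $15.56

15.6 dollars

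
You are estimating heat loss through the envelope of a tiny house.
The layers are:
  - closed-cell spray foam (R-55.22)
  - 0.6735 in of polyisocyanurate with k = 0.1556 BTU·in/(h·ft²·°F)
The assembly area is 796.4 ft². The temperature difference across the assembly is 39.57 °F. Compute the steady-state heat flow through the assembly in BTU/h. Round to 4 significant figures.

529.2 BTU/h

0.6735/0.1556 = 4.3284
R_total = 55.22 + 4.3284 = 59.548 ft²·°F·h/BTU
Q = A·ΔT/R = 796.4 × 39.57 / 59.548 = 529.21 BTU/h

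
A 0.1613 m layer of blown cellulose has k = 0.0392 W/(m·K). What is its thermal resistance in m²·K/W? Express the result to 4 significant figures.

4.115 m²·K/W

R = L/k = 0.1613/0.0392 = 4.1148 m²·K/W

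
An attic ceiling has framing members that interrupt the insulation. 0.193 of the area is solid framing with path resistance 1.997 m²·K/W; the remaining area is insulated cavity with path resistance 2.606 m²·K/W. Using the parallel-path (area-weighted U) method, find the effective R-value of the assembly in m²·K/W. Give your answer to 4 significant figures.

U_eff = 0.807/2.606 + 0.193/1.997 = 0.30967 + 0.096645 = 0.40631
R_eff = 1/U_eff = 2.4611 m²·K/W

2.461 m²·K/W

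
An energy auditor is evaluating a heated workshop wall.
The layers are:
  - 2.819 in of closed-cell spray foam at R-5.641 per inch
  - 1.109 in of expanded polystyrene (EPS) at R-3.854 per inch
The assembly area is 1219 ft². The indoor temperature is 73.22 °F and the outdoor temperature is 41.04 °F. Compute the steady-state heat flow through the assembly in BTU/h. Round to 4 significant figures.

1944 BTU/h

2.819 × 5.641 = 15.902
1.109 × 3.854 = 4.2741
R_total = 15.902 + 4.2741 = 20.176 ft²·°F·h/BTU
Q = A·ΔT/R = 1219 × (73.22 − 41.04) / 20.176 = 1944.3 BTU/h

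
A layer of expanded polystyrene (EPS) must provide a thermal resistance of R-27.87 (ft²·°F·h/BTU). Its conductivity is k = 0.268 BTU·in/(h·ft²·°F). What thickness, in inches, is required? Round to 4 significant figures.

L = R × k = 27.87 × 0.268 = 7.4692 in

7.469 in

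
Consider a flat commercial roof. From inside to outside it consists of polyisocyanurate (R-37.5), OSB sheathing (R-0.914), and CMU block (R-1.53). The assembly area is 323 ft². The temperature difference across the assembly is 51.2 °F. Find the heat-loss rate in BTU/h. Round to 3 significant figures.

414 BTU/h

R_total = 37.5 + 0.914 + 1.53 = 39.94 ft²·°F·h/BTU
Q = A·ΔT/R = 323 × 51.2 / 39.94 = 414 BTU/h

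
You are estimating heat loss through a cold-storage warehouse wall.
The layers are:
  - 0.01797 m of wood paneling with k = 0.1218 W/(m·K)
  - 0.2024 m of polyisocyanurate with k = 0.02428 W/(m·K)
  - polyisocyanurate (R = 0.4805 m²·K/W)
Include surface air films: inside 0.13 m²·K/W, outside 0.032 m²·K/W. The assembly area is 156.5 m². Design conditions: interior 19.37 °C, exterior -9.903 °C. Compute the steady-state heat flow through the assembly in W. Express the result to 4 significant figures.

0.01797/0.1218 = 0.14754
0.2024/0.02428 = 8.3361
R_total = 0.13 + 0.14754 + 8.3361 + 0.4805 + 0.032 = 9.1261 m²·K/W
Q = A·ΔT/R = 156.5 × (19.37 − (-9.903)) / 9.1261 = 501.99 W

502.0 W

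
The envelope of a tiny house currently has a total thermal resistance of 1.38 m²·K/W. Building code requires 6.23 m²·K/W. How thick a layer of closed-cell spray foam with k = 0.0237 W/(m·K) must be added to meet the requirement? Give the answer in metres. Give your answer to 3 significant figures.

0.115 m

ΔR = 6.23 − 1.38 = 4.85 m²·K/W
L = ΔR × k = 4.85 × 0.0237 = 0.1149 m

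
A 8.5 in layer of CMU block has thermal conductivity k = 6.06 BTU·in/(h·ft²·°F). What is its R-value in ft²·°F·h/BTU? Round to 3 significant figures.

1.40 ft²·°F·h/BTU

R = L/k = 8.5/6.06 = 1.403 ft²·°F·h/BTU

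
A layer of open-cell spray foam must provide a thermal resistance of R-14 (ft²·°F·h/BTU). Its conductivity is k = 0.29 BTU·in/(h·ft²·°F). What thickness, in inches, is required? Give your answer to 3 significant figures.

L = R × k = 14 × 0.29 = 4.06 in

4.06 in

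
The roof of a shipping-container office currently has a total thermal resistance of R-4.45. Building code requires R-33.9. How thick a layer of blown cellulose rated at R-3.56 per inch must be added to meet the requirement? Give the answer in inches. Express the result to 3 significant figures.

ΔR = 33.9 − 4.45 = 29.45 ft²·°F·h/BTU
L = ΔR / (R/in) = 29.45/3.56 = 8.272 in

8.27 in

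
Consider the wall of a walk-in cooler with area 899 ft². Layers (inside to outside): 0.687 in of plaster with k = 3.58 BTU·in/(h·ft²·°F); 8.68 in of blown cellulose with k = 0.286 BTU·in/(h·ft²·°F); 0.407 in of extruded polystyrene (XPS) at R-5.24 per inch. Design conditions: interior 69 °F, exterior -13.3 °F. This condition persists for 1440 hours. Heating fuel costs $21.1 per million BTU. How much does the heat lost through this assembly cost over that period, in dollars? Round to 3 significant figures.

0.687/3.58 = 0.1919
8.68/0.286 = 30.35
0.407 × 5.24 = 2.133
R_total = 0.1919 + 30.35 + 2.133 = 32.67 ft²·°F·h/BTU
Q = 899 × (69 − (-13.3)) / 32.67 = 2264 BTU/h
E = 2264 × 1440 = 3261000 BTU
Cost = 3261000/10⁶ × 21.1 = $68.8

68.8 dollars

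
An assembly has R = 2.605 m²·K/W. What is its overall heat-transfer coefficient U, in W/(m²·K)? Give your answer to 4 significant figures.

U = 1/R = 1/2.605 = 0.38388

0.3839 W/(m²·K)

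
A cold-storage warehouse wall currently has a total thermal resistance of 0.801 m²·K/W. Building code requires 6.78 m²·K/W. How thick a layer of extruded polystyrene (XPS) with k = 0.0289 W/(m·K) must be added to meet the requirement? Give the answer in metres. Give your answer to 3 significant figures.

0.173 m

ΔR = 6.78 − 0.801 = 5.979 m²·K/W
L = ΔR × k = 5.979 × 0.0289 = 0.1728 m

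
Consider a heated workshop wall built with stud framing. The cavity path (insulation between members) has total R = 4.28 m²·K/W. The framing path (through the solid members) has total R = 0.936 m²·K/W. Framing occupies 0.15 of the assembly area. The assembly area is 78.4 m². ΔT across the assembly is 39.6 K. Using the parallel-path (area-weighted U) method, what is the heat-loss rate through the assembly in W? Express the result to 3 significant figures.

1110 W

U_eff = 0.85/4.28 + 0.15/0.936 = 0.1986 + 0.1603 = 0.3589
R_eff = 1/U_eff = 2.787 m²·K/W
Q = 78.4 × 39.6 / 2.787 = 1114 W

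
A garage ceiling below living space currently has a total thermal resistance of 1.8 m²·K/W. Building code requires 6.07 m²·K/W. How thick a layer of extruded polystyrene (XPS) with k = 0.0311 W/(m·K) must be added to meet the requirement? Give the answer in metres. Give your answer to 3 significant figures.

0.133 m

ΔR = 6.07 − 1.8 = 4.27 m²·K/W
L = ΔR × k = 4.27 × 0.0311 = 0.1328 m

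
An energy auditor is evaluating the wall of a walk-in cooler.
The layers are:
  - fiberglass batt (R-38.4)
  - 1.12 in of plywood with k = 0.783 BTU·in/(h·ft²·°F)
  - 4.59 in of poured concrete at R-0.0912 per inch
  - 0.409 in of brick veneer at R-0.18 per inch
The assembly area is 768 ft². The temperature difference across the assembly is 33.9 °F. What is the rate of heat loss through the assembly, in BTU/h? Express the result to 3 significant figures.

646 BTU/h

1.12/0.783 = 1.43
4.59 × 0.0912 = 0.4186
0.409 × 0.18 = 0.07362
R_total = 38.4 + 1.43 + 0.4186 + 0.07362 = 40.32 ft²·°F·h/BTU
Q = A·ΔT/R = 768 × 33.9 / 40.32 = 645.7 BTU/h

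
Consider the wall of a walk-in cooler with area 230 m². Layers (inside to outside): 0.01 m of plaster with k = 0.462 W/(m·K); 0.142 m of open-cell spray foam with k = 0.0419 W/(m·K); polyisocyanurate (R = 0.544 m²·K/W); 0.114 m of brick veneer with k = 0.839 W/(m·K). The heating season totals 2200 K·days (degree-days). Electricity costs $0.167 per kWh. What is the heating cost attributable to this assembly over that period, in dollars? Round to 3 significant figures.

0.01/0.462 = 0.02165
0.142/0.0419 = 3.389
0.114/0.839 = 0.1359
R_total = 0.02165 + 3.389 + 0.544 + 0.1359 = 4.091 m²·K/W
E = A × HDD × 24 / R / 1000 = 230 × 2200 × 24 / 4.091 / 1000 = 2969 kWh
Cost = 2969 × 0.167 = $495.8

496 dollars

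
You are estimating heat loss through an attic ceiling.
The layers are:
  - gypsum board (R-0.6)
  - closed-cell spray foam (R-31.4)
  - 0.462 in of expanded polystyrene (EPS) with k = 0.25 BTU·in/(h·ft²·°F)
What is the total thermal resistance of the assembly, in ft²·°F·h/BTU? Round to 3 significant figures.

0.462/0.25 = 1.848
R_total = 0.6 + 31.4 + 1.848 = 33.85 ft²·°F·h/BTU

33.8 ft²·°F·h/BTU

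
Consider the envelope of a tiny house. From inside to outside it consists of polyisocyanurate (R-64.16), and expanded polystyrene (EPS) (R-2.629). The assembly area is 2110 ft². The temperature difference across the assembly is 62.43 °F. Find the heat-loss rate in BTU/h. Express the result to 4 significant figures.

1972 BTU/h

R_total = 64.16 + 2.629 = 66.789 ft²·°F·h/BTU
Q = A·ΔT/R = 2110 × 62.43 / 66.789 = 1972.3 BTU/h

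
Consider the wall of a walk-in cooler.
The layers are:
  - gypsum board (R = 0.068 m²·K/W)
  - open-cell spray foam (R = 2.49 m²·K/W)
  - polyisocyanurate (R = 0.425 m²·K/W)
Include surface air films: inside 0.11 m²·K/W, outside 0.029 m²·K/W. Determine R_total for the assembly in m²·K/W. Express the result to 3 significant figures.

3.12 m²·K/W

R_total = 0.11 + 0.068 + 2.49 + 0.425 + 0.029 = 3.122 m²·K/W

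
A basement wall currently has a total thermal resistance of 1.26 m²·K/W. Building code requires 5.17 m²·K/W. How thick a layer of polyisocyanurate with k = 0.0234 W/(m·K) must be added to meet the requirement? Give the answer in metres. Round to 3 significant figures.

0.0915 m

ΔR = 5.17 − 1.26 = 3.91 m²·K/W
L = ΔR × k = 3.91 × 0.0234 = 0.09149 m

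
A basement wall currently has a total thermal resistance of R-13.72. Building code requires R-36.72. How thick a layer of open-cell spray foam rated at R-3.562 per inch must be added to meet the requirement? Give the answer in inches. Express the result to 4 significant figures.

6.457 in

ΔR = 36.72 − 13.72 = 23 ft²·°F·h/BTU
L = ΔR / (R/in) = 23/3.562 = 6.457 in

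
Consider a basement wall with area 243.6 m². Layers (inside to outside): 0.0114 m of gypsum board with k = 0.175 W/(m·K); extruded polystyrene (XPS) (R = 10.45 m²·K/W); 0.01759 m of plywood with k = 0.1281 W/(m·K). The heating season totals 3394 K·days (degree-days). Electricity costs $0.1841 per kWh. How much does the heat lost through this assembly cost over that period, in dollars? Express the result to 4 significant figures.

0.0114/0.175 = 0.065143
0.01759/0.1281 = 0.13731
R_total = 0.065143 + 10.45 + 0.13731 = 10.652 m²·K/W
E = A × HDD × 24 / R / 1000 = 243.6 × 3394 × 24 / 10.652 / 1000 = 1862.7 kWh
Cost = 1862.7 × 0.1841 = $342.93

342.9 dollars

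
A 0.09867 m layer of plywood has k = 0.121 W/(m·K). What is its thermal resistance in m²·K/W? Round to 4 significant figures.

R = L/k = 0.09867/0.121 = 0.81545 m²·K/W

0.8155 m²·K/W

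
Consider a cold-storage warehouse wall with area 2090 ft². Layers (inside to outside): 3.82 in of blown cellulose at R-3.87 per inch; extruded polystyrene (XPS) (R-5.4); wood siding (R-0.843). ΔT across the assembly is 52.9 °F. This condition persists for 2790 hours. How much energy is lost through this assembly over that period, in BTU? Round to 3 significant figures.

14700000 BTU

3.82 × 3.87 = 14.78
R_total = 14.78 + 5.4 + 0.843 = 21.03 ft²·°F·h/BTU
Q = 2090 × 52.9 / 21.03 = 5258 BTU/h
E = 5258 × 2790 = 14670000 BTU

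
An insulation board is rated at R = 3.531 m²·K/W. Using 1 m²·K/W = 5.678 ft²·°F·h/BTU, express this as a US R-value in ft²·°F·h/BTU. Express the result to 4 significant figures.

20.05 ft²·°F·h/BTU

R_US = 3.531 × 5.678 = 20.049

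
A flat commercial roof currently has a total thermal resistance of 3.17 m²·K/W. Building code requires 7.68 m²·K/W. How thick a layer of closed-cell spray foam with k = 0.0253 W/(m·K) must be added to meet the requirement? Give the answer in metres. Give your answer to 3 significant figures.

0.114 m

ΔR = 7.68 − 3.17 = 4.51 m²·K/W
L = ΔR × k = 4.51 × 0.0253 = 0.1141 m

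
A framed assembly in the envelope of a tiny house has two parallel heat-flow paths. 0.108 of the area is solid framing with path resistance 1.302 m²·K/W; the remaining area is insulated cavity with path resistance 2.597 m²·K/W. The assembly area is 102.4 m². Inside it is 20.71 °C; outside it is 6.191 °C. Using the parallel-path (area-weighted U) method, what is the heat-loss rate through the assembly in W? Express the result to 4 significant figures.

634.0 W

U_eff = 0.892/2.597 + 0.108/1.302 = 0.34347 + 0.082949 = 0.42642
R_eff = 1/U_eff = 2.3451 m²·K/W
Q = 102.4 × (20.71 − 6.191) / 2.3451 = 633.98 W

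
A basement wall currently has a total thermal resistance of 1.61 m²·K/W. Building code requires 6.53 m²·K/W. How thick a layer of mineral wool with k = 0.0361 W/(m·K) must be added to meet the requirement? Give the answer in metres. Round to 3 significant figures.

ΔR = 6.53 − 1.61 = 4.92 m²·K/W
L = ΔR × k = 4.92 × 0.0361 = 0.1776 m

0.178 m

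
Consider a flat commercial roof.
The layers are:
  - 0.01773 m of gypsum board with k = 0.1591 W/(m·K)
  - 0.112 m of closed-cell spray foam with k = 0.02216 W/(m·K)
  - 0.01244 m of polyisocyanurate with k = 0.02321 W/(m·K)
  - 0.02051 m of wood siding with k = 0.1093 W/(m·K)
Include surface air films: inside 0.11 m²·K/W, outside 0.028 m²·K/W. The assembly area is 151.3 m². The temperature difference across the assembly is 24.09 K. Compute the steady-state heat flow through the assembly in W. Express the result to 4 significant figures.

604.7 W

0.01773/0.1591 = 0.11144
0.112/0.02216 = 5.0542
0.01244/0.02321 = 0.53598
0.02051/0.1093 = 0.18765
R_total = 0.11 + 0.11144 + 5.0542 + 0.53598 + 0.18765 + 0.028 = 6.0272 m²·K/W
Q = A·ΔT/R = 151.3 × 24.09 / 6.0272 = 604.73 W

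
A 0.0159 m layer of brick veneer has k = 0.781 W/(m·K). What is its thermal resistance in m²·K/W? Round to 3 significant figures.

0.0204 m²·K/W

R = L/k = 0.0159/0.781 = 0.02036 m²·K/W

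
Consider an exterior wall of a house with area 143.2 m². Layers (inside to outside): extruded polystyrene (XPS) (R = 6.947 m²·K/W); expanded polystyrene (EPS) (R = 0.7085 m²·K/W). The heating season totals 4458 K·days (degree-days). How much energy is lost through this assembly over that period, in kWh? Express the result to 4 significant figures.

2001 kWh

R_total = 6.947 + 0.7085 = 7.6555 m²·K/W
E = A × HDD × 24 / R / 1000 = 143.2 × 4458 × 24 / 7.6555 / 1000 = 2001.3 kWh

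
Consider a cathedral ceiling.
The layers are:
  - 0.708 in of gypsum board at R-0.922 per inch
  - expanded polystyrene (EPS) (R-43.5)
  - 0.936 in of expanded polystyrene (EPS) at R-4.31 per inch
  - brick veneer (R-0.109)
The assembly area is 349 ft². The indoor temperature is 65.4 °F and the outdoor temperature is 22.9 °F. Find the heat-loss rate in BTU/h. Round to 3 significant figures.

0.708 × 0.922 = 0.6528
0.936 × 4.31 = 4.034
R_total = 0.6528 + 43.5 + 4.034 + 0.109 = 48.3 ft²·°F·h/BTU
Q = A·ΔT/R = 349 × (65.4 − 22.9) / 48.3 = 307.1 BTU/h

307 BTU/h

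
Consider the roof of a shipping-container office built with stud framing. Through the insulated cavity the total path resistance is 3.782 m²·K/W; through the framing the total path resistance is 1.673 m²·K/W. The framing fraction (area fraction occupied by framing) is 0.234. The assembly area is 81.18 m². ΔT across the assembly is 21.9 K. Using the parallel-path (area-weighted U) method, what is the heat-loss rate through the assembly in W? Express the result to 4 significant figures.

U_eff = 0.766/3.782 + 0.234/1.673 = 0.20254 + 0.13987 = 0.34241
R_eff = 1/U_eff = 2.9205 m²·K/W
Q = 81.18 × 21.9 / 2.9205 = 608.75 W

608.7 W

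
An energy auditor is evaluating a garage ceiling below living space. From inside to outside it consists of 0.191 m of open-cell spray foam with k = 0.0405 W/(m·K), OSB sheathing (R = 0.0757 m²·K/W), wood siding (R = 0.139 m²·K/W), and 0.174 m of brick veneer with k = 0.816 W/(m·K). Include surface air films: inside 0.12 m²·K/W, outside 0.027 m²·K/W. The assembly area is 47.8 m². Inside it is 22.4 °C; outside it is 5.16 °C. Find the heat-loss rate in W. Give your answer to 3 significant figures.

0.191/0.0405 = 4.716
0.174/0.816 = 0.2132
R_total = 0.12 + 4.716 + 0.0757 + 0.139 + 0.2132 + 0.027 = 5.291 m²·K/W
Q = A·ΔT/R = 47.8 × (22.4 − 5.16) / 5.291 = 155.8 W

156 W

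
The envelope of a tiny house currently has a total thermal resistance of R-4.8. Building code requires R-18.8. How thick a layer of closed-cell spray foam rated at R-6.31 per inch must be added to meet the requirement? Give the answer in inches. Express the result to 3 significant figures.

2.22 in

ΔR = 18.8 − 4.8 = 14 ft²·°F·h/BTU
L = ΔR / (R/in) = 14/6.31 = 2.219 in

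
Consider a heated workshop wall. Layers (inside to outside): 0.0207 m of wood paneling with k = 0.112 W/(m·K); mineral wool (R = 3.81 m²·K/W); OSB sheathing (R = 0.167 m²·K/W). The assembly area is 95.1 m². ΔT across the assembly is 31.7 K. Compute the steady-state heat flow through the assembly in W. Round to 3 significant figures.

724 W

0.0207/0.112 = 0.1848
R_total = 0.1848 + 3.81 + 0.167 = 4.162 m²·K/W
Q = A·ΔT/R = 95.1 × 31.7 / 4.162 = 724.4 W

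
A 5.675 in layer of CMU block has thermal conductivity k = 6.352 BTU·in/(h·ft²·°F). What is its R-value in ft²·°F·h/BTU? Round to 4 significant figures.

R = L/k = 5.675/6.352 = 0.89342 ft²·°F·h/BTU

0.8934 ft²·°F·h/BTU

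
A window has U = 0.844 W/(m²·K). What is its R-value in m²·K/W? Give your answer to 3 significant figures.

R = 1/U = 1/0.844 = 1.185

1.18 m²·K/W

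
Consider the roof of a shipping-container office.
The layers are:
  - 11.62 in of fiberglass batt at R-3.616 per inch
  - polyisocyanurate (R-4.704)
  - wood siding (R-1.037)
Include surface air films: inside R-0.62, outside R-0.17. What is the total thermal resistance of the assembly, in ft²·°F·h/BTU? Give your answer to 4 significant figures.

48.55 ft²·°F·h/BTU

11.62 × 3.616 = 42.018
R_total = 0.62 + 42.018 + 4.704 + 1.037 + 0.17 = 48.549 ft²·°F·h/BTU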